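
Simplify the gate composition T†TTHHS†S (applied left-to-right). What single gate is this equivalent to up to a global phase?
T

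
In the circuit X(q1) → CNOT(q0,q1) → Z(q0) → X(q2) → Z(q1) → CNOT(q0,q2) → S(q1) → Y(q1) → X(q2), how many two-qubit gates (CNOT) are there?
2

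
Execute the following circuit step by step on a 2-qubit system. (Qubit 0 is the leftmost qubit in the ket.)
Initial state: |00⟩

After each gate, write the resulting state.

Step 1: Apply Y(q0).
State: i|10⟩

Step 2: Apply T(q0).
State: (-1/√2 + (1/√2)i)|10⟩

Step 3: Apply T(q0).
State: -|10⟩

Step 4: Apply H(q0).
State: -1/√2|00⟩ + 1/√2|10⟩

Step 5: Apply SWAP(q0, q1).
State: -1/√2|00⟩ + 1/√2|01⟩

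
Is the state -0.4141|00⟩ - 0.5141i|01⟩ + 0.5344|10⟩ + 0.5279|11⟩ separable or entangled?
Entangled

Writing the state as a|00⟩ + b|01⟩ + c|10⟩ + d|11⟩, it is a product state iff ad − bc = 0.
Here (a, b, c, d) = (-0.4141, -0.5141i, 0.5344, 0.5279): ad − bc = (-0.4141)(0.5279) − (-0.5141i)(0.5344) = (-0.2186 + 0.2747i) ≠ 0, so the state is entangled.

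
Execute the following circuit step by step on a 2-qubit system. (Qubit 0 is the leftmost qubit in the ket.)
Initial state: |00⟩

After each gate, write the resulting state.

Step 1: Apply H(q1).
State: 1/√2|00⟩ + 1/√2|01⟩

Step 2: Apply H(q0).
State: 1/2|00⟩ + 1/2|01⟩ + 1/2|10⟩ + 1/2|11⟩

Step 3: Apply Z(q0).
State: 1/2|00⟩ + 1/2|01⟩ - 1/2|10⟩ - 1/2|11⟩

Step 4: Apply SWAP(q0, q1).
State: 1/2|00⟩ - 1/2|01⟩ + 1/2|10⟩ - 1/2|11⟩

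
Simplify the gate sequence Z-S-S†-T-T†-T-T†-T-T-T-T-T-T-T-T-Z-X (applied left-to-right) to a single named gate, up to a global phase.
X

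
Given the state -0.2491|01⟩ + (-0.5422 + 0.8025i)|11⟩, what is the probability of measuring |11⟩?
0.938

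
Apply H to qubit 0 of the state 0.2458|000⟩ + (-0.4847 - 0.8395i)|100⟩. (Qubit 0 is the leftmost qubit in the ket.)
(-0.1689 - 0.5936i)|000⟩ + (0.5165 + 0.5936i)|100⟩

H on qubit 0 mixes each pair of kets that differ only in qubit 0: amplitudes (a, b) of (|…0…⟩, |…1…⟩) become ((a + b)/√2, (a − b)/√2). Kets absent from the input have amplitude 0.
(|000⟩, |100⟩): (a, b) = (0.2458, (-0.4847 - 0.8395i)) → ((-0.1689 - 0.5936i), (0.5165 + 0.5936i))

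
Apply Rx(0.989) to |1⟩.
-0.4746i|0⟩ + 0.8802|1⟩

Rx(0.989) = [[cos(θ/2), −i·sin(θ/2)], [−i·sin(θ/2), cos(θ/2)]]; θ = 0.989, cos(θ/2) ≈ 0.880206, sin(θ/2) ≈ 0.474592.
With a = amp(|0⟩) = 0 and b = amp(|1⟩) = 1:
new amp(|0⟩) = (0.880206)·a + (-0.474592i)·b = -0.4746i
new amp(|1⟩) = (-0.474592i)·a + (0.880206)·b = 0.8802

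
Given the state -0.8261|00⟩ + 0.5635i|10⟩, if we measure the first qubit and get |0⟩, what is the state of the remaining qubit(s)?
-|0⟩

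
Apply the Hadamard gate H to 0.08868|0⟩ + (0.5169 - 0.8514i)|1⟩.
(0.4282 - 0.602i)|0⟩ + (-0.3028 + 0.602i)|1⟩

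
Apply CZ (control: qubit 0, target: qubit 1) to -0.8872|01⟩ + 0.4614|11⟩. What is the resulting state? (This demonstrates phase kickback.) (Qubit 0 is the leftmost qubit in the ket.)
-0.8872|01⟩ - 0.4614|11⟩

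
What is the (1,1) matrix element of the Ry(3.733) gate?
-0.2914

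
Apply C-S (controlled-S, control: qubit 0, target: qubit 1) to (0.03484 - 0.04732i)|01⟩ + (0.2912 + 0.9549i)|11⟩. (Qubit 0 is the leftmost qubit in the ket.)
(0.03484 - 0.04732i)|01⟩ + (-0.9549 + 0.2912i)|11⟩

C-S leaves the control-|0⟩ kets |00⟩, |01⟩ unchanged and applies S to qubit 1 on the control-|1⟩ pair (|10⟩, |11⟩).
S = [[1, 0], [0, i]].
With a = amp(|10⟩) = 0 and b = amp(|11⟩) = (0.2912 + 0.9549i):
new amp(|10⟩) = (1)·a = 0
new amp(|11⟩) = (i)·b = (-0.9549 + 0.2912i)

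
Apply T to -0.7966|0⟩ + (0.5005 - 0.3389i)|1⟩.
-0.7966|0⟩ + (0.5935 + 0.1143i)|1⟩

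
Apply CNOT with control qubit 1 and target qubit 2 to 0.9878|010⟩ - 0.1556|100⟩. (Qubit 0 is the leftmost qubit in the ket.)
0.9878|011⟩ - 0.1556|100⟩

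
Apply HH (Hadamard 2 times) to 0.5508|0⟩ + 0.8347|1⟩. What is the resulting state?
0.5508|0⟩ + 0.8347|1⟩

H² = I, so an even number of Hadamards cancels: H^2 = I and the state is unchanged.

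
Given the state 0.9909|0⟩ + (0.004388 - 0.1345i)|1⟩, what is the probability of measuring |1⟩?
0.01811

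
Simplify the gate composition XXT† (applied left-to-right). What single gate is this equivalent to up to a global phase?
T†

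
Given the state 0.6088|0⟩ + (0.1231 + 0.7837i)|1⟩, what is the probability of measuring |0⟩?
0.3706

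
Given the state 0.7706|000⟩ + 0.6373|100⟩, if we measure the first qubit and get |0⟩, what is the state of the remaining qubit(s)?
|00⟩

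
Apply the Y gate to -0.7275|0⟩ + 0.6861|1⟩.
-0.6861i|0⟩ - 0.7275i|1⟩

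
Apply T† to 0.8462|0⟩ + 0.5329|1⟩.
0.8462|0⟩ + (0.3768 - 0.3768i)|1⟩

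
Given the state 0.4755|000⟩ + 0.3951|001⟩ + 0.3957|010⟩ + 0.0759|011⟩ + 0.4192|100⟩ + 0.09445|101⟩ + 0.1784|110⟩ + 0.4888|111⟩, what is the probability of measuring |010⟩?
0.1566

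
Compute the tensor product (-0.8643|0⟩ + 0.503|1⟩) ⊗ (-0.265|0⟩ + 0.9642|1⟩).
0.229|00⟩ - 0.8334|01⟩ - 0.1333|10⟩ + 0.485|11⟩

amp(|b₁b₂…⟩) = product of the factor amplitudes for bits b₁, b₂, …; only kets whose every factor amplitude is nonzero survive.
|00⟩: (-0.8643)(-0.265) = 0.229
|01⟩: (-0.8643)(0.9642) = -0.8334
|10⟩: (0.503)(-0.265) = -0.1333
|11⟩: (0.503)(0.9642) = 0.485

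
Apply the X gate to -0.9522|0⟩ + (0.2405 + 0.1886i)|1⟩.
(0.2405 + 0.1886i)|0⟩ - 0.9522|1⟩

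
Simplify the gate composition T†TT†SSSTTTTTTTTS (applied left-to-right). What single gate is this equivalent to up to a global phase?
T†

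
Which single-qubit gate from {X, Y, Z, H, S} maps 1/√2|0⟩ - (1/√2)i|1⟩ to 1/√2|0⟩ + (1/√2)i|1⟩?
Z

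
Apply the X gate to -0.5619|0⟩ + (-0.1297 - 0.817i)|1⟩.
(-0.1297 - 0.817i)|0⟩ - 0.5619|1⟩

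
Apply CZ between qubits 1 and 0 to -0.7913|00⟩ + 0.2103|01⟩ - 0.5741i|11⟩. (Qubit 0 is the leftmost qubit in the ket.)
-0.7913|00⟩ + 0.2103|01⟩ + 0.5741i|11⟩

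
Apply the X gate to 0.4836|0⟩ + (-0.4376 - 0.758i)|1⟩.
(-0.4376 - 0.758i)|0⟩ + 0.4836|1⟩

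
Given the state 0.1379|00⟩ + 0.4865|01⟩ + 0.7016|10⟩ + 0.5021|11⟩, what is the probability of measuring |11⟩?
0.2521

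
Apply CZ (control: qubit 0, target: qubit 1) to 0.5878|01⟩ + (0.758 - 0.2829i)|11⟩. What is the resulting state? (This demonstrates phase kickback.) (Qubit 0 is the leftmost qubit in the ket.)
0.5878|01⟩ + (-0.758 + 0.2829i)|11⟩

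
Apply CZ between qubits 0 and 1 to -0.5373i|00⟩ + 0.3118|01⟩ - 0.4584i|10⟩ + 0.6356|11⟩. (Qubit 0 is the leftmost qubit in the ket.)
-0.5373i|00⟩ + 0.3118|01⟩ - 0.4584i|10⟩ - 0.6356|11⟩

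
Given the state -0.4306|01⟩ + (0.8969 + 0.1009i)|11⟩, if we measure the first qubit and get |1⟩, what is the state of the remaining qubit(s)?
(0.9937 + 0.1118i)|1⟩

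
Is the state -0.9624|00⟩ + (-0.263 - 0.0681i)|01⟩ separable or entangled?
Separable

Writing the state as a|00⟩ + b|01⟩ + c|10⟩ + d|11⟩, it is a product state iff ad − bc = 0.
Here (a, b, c, d) = (-0.9624, (-0.263 - 0.0681i), 0, 0): ad − bc = (-0.9624)(0) − (-0.263 - 0.0681i)(0) = 0, so the state is separable.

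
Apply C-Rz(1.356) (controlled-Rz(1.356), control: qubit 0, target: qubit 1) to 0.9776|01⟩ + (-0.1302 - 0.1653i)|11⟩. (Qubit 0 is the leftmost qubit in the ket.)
0.9776|01⟩ + (0.002279 - 0.2104i)|11⟩

C-Rz(1.356) leaves the control-|0⟩ kets |00⟩, |01⟩ unchanged and applies Rz(1.356) to qubit 1 on the control-|1⟩ pair (|10⟩, |11⟩).
Rz(1.356) = [[e^(−iθ/2), 0], [0, e^(iθ/2)]] with e^(±iθ/2) = cos(θ/2) ± i·sin(θ/2); θ = 1.356, cos(θ/2) ≈ 0.778829, sin(θ/2) ≈ 0.627237.
With a = amp(|10⟩) = 0 and b = amp(|11⟩) = (-0.1302 - 0.1653i):
new amp(|10⟩) = (0.778829 - 0.627237i)·a = 0
new amp(|11⟩) = (0.778829 + 0.627237i)·b = (0.002279 - 0.2104i)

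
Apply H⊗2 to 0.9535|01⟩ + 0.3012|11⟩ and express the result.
0.6274|00⟩ - 0.6274|01⟩ + 0.3262|10⟩ - 0.3262|11⟩

H⊗2 gives amp(|y⟩) = (1/2) Σ_x (−1)^(x·y) amp(|x⟩), where x·y is the number of positions in which both x and y have a 1.
|00⟩: (0.9535 + 0.3012)/2 = 0.6274
|01⟩: (-0.9535 - 0.3012)/2 = -0.6274
|10⟩: (0.9535 - 0.3012)/2 = 0.3262
|11⟩: (-0.9535 + 0.3012)/2 = -0.3262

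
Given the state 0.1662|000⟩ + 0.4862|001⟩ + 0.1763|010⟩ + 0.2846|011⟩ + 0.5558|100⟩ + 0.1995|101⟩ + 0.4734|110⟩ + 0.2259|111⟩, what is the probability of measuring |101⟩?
0.0398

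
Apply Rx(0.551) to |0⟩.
0.9623|0⟩ - 0.272i|1⟩

Rx(0.551) = [[cos(θ/2), −i·sin(θ/2)], [−i·sin(θ/2), cos(θ/2)]]; θ = 0.551, cos(θ/2) ≈ 0.962289, sin(θ/2) ≈ 0.272028.
With a = amp(|0⟩) = 1 and b = amp(|1⟩) = 0:
new amp(|0⟩) = (0.962289)·a + (-0.272028i)·b = 0.9623
new amp(|1⟩) = (-0.272028i)·a + (0.962289)·b = -0.272i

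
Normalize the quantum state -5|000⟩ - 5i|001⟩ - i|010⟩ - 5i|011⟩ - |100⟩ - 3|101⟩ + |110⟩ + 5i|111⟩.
-0.4725|000⟩ - 0.4725i|001⟩ - 0.09449i|010⟩ - 0.4725i|011⟩ - 0.09449|100⟩ - 0.2835|101⟩ + 0.09449|110⟩ + 0.4725i|111⟩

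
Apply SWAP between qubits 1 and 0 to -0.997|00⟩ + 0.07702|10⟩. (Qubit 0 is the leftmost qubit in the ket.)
-0.997|00⟩ + 0.07702|01⟩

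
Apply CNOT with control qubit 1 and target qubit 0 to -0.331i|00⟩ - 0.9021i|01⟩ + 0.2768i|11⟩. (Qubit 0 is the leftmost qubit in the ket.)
-0.331i|00⟩ + 0.2768i|01⟩ - 0.9021i|11⟩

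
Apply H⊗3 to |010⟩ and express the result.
1/√8|000⟩ + 1/√8|001⟩ - 1/√8|010⟩ - 1/√8|011⟩ + 1/√8|100⟩ + 1/√8|101⟩ - 1/√8|110⟩ - 1/√8|111⟩

H⊗3 gives amp(|y⟩) = (1/2√2) Σ_x (−1)^(x·y) amp(|x⟩), where x·y is the number of positions in which both x and y have a 1.
|000⟩: (1)/(2√2) = 1/√8
|001⟩: (1)/(2√2) = 1/√8
|010⟩: (-1)/(2√2) = -1/√8
|011⟩: (-1)/(2√2) = -1/√8
|100⟩: (1)/(2√2) = 1/√8
|101⟩: (1)/(2√2) = 1/√8
|110⟩: (-1)/(2√2) = -1/√8
|111⟩: (-1)/(2√2) = -1/√8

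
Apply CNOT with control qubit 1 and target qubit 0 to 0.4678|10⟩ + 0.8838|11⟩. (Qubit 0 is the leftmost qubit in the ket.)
0.8838|01⟩ + 0.4678|10⟩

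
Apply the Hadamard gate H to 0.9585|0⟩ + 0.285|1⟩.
0.8793|0⟩ + 0.4762|1⟩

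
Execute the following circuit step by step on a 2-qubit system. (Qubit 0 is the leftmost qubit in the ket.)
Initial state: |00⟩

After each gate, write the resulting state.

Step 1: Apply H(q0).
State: 1/√2|00⟩ + 1/√2|10⟩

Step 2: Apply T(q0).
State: 1/√2|00⟩ + (1/2 + (1/2)i)|10⟩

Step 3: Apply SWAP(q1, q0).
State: 1/√2|00⟩ + (1/2 + (1/2)i)|01⟩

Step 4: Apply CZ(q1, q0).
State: 1/√2|00⟩ + (1/2 + (1/2)i)|01⟩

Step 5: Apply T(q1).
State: 1/√2|00⟩ + (1/√2)i|01⟩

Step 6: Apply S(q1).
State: 1/√2|00⟩ - 1/√2|01⟩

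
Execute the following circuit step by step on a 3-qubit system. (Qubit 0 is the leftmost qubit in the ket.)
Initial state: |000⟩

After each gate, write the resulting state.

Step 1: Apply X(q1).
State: |010⟩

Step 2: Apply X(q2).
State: |011⟩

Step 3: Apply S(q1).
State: i|011⟩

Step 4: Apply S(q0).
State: i|011⟩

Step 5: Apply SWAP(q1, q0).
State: i|101⟩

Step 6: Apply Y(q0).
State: |001⟩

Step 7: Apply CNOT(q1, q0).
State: |001⟩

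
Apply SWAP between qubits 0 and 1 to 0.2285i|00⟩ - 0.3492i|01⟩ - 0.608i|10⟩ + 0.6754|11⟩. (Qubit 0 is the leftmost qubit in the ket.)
0.2285i|00⟩ - 0.608i|01⟩ - 0.3492i|10⟩ + 0.6754|11⟩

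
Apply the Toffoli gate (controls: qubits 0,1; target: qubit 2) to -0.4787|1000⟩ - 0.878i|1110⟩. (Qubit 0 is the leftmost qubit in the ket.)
-0.4787|1000⟩ - 0.878i|1100⟩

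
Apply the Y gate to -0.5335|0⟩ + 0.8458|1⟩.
-0.8458i|0⟩ - 0.5335i|1⟩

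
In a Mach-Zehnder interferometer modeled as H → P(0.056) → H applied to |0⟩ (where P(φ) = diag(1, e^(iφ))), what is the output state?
(0.9992 + 0.02799i)|0⟩ + (0.0007838 - 0.02799i)|1⟩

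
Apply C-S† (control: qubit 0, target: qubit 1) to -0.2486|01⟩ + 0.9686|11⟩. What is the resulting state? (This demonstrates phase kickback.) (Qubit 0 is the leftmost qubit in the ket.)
-0.2486|01⟩ - 0.9686i|11⟩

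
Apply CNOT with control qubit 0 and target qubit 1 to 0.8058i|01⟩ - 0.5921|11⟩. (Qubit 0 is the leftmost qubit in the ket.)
0.8058i|01⟩ - 0.5921|10⟩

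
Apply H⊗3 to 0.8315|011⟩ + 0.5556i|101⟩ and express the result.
(0.294 + 0.1964i)|000⟩ + (-0.294 - 0.1964i)|001⟩ + (-0.294 + 0.1964i)|010⟩ + (0.294 - 0.1964i)|011⟩ + (0.294 - 0.1964i)|100⟩ + (-0.294 + 0.1964i)|101⟩ + (-0.294 - 0.1964i)|110⟩ + (0.294 + 0.1964i)|111⟩

H⊗3 gives amp(|y⟩) = (1/2√2) Σ_x (−1)^(x·y) amp(|x⟩), where x·y is the number of positions in which both x and y have a 1.
|000⟩: (0.8315 + 0.5556i)/(2√2) = (0.294 + 0.1964i)
|001⟩: (-0.8315 - 0.5556i)/(2√2) = (-0.294 - 0.1964i)
|010⟩: (-0.8315 + 0.5556i)/(2√2) = (-0.294 + 0.1964i)
|011⟩: (0.8315 - 0.5556i)/(2√2) = (0.294 - 0.1964i)
|100⟩: (0.8315 - 0.5556i)/(2√2) = (0.294 - 0.1964i)
|101⟩: (-0.8315 + 0.5556i)/(2√2) = (-0.294 + 0.1964i)
|110⟩: (-0.8315 - 0.5556i)/(2√2) = (-0.294 - 0.1964i)
|111⟩: (0.8315 + 0.5556i)/(2√2) = (0.294 + 0.1964i)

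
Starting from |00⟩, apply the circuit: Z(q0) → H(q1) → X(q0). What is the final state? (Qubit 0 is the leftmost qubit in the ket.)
1/√2|10⟩ + 1/√2|11⟩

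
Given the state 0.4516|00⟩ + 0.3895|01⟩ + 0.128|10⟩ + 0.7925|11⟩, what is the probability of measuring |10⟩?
0.01638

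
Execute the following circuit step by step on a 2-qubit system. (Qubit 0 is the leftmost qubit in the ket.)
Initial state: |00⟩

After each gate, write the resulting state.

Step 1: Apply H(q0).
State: 1/√2|00⟩ + 1/√2|10⟩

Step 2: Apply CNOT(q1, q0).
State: 1/√2|00⟩ + 1/√2|10⟩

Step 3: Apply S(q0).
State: 1/√2|00⟩ + (1/√2)i|10⟩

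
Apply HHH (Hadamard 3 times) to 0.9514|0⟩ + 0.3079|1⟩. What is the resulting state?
0.8905|0⟩ + 0.455|1⟩

H² = I, so H^3 = H: a single Hadamard. With (a, b) = (0.9514, 0.3079), H gives ((a + b)/√2, (a − b)/√2) = (0.8905, 0.455).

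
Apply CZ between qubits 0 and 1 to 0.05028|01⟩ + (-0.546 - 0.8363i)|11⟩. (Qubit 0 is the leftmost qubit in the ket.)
0.05028|01⟩ + (0.546 + 0.8363i)|11⟩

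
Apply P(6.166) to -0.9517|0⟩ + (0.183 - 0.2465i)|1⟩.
-0.9517|0⟩ + (0.1529 - 0.2662i)|1⟩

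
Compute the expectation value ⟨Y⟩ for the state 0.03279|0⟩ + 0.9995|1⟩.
0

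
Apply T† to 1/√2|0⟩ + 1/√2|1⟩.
1/√2|0⟩ + (1/2 - (1/2)i)|1⟩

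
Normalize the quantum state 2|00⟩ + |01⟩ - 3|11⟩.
0.5345|00⟩ + 0.2673|01⟩ - 0.8018|11⟩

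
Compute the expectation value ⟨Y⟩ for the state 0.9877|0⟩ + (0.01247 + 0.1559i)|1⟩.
0.308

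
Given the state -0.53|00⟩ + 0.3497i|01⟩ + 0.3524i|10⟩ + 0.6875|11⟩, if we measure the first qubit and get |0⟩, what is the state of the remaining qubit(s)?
-0.8347|0⟩ + 0.5507i|1⟩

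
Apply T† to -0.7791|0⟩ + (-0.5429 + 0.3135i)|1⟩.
-0.7791|0⟩ + (-0.1622 + 0.6056i)|1⟩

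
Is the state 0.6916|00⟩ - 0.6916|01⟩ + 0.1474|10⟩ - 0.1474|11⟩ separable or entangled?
Separable

Writing the state as a|00⟩ + b|01⟩ + c|10⟩ + d|11⟩, it is a product state iff ad − bc = 0.
Here (a, b, c, d) = (0.6916, -0.6916, 0.1474, -0.1474): ad − bc = (0.6916)(-0.1474) − (-0.6916)(0.1474) = 0, so the state is separable.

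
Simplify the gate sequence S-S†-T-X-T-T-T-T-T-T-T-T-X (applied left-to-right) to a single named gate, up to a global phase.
T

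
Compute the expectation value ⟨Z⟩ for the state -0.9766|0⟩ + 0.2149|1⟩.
0.9076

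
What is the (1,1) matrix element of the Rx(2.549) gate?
0.292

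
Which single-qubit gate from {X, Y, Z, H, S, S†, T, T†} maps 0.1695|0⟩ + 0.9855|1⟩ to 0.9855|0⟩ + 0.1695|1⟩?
X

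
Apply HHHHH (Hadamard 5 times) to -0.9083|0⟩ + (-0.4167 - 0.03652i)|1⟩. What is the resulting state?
(-0.9369 - 0.02582i)|0⟩ + (-0.3476 + 0.02582i)|1⟩

H² = I, so H^5 = H: a single Hadamard. With (a, b) = (-0.9083, (-0.4167 - 0.03652i)), H gives ((a + b)/√2, (a − b)/√2) = ((-0.9369 - 0.02582i), (-0.3476 + 0.02582i)).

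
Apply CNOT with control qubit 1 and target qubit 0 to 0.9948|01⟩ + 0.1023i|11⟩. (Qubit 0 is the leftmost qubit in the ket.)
0.1023i|01⟩ + 0.9948|11⟩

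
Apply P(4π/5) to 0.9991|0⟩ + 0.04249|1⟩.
0.9991|0⟩ + (-0.03438 + 0.02497i)|1⟩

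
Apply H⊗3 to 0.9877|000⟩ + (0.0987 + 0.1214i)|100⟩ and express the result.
(0.3841 + 0.04292i)|000⟩ + (0.3841 + 0.04292i)|001⟩ + (0.3841 + 0.04292i)|010⟩ + (0.3841 + 0.04292i)|011⟩ + (0.3143 - 0.04292i)|100⟩ + (0.3143 - 0.04292i)|101⟩ + (0.3143 - 0.04292i)|110⟩ + (0.3143 - 0.04292i)|111⟩

H⊗3 gives amp(|y⟩) = (1/2√2) Σ_x (−1)^(x·y) amp(|x⟩), where x·y is the number of positions in which both x and y have a 1.
|000⟩: (0.9877 + (0.0987 + 0.1214i))/(2√2) = (0.3841 + 0.04292i)
|001⟩: (0.9877 + (0.0987 + 0.1214i))/(2√2) = (0.3841 + 0.04292i)
|010⟩: (0.9877 + (0.0987 + 0.1214i))/(2√2) = (0.3841 + 0.04292i)
|011⟩: (0.9877 + (0.0987 + 0.1214i))/(2√2) = (0.3841 + 0.04292i)
|100⟩: (0.9877 - (0.0987 + 0.1214i))/(2√2) = (0.3143 - 0.04292i)
|101⟩: (0.9877 - (0.0987 + 0.1214i))/(2√2) = (0.3143 - 0.04292i)
|110⟩: (0.9877 - (0.0987 + 0.1214i))/(2√2) = (0.3143 - 0.04292i)
|111⟩: (0.9877 - (0.0987 + 0.1214i))/(2√2) = (0.3143 - 0.04292i)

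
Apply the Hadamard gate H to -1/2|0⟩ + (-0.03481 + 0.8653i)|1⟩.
(-0.3782 + 0.6119i)|0⟩ + (-0.3289 - 0.6119i)|1⟩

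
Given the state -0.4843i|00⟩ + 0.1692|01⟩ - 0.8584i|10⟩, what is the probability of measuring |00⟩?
0.2345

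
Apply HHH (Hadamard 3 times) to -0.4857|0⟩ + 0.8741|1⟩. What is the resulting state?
0.2746|0⟩ - 0.9615|1⟩

H² = I, so H^3 = H: a single Hadamard. With (a, b) = (-0.4857, 0.8741), H gives ((a + b)/√2, (a − b)/√2) = (0.2746, -0.9615).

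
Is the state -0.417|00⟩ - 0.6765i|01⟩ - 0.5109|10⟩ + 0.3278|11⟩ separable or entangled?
Entangled

Writing the state as a|00⟩ + b|01⟩ + c|10⟩ + d|11⟩, it is a product state iff ad − bc = 0.
Here (a, b, c, d) = (-0.417, -0.6765i, -0.5109, 0.3278): ad − bc = (-0.417)(0.3278) − (-0.6765i)(-0.5109) = (-0.1367 - 0.3456i) ≠ 0, so the state is entangled.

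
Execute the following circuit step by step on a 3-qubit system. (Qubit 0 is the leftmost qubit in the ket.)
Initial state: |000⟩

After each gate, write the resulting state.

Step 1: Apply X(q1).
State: |010⟩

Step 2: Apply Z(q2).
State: |010⟩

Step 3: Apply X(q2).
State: |011⟩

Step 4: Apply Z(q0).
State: |011⟩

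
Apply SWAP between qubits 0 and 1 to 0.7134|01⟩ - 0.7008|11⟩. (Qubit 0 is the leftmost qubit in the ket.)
0.7134|10⟩ - 0.7008|11⟩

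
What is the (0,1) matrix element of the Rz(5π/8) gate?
0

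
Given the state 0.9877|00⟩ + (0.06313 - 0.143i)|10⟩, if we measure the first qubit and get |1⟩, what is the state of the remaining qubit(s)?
(0.4039 - 0.9148i)|0⟩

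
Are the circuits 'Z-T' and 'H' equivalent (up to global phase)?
No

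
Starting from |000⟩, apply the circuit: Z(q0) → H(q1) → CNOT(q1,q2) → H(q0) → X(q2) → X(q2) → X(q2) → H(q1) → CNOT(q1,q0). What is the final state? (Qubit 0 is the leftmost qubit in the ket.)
1/√8|000⟩ + 1/√8|001⟩ - 1/√8|010⟩ + 1/√8|011⟩ + 1/√8|100⟩ + 1/√8|101⟩ - 1/√8|110⟩ + 1/√8|111⟩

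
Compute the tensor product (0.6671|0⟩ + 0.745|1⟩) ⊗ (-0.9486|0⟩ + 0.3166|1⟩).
-0.6328|00⟩ + 0.2112|01⟩ - 0.7067|10⟩ + 0.2359|11⟩

amp(|b₁b₂…⟩) = product of the factor amplitudes for bits b₁, b₂, …; only kets whose every factor amplitude is nonzero survive.
|00⟩: (0.6671)(-0.9486) = -0.6328
|01⟩: (0.6671)(0.3166) = 0.2112
|10⟩: (0.745)(-0.9486) = -0.7067
|11⟩: (0.745)(0.3166) = 0.2359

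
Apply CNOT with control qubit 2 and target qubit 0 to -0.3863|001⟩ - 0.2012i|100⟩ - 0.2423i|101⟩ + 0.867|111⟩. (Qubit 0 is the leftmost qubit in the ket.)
-0.2423i|001⟩ + 0.867|011⟩ - 0.2012i|100⟩ - 0.3863|101⟩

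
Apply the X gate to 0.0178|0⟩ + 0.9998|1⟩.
0.9998|0⟩ + 0.0178|1⟩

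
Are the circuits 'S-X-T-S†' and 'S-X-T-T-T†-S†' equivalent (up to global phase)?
Yes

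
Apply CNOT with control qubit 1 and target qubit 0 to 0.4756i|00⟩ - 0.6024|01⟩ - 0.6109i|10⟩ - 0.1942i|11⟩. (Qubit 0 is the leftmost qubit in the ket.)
0.4756i|00⟩ - 0.1942i|01⟩ - 0.6109i|10⟩ - 0.6024|11⟩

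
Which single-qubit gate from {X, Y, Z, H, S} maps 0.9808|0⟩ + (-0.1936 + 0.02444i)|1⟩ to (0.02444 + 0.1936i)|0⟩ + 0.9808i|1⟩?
Y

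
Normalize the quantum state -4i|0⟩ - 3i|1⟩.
-0.8i|0⟩ - 0.6i|1⟩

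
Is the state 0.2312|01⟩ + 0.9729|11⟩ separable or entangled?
Separable

Writing the state as a|00⟩ + b|01⟩ + c|10⟩ + d|11⟩, it is a product state iff ad − bc = 0.
Here (a, b, c, d) = (0, 0.2312, 0, 0.9729): ad − bc = (0)(0.9729) − (0.2312)(0) = 0, so the state is separable.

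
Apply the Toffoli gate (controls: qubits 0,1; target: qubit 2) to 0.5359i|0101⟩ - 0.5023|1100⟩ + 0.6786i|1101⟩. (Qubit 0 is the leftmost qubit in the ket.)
0.5359i|0101⟩ - 0.5023|1110⟩ + 0.6786i|1111⟩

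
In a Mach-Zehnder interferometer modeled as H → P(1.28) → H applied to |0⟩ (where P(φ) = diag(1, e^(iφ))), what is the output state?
(0.6434 + 0.479i)|0⟩ + (0.3566 - 0.479i)|1⟩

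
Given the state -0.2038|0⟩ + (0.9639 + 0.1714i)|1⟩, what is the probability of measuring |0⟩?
0.04153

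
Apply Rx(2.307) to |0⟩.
0.4053|0⟩ - 0.9142i|1⟩

Rx(2.307) = [[cos(θ/2), −i·sin(θ/2)], [−i·sin(θ/2), cos(θ/2)]]; θ = 2.307, cos(θ/2) ≈ 0.40529, sin(θ/2) ≈ 0.914188.
With a = amp(|0⟩) = 1 and b = amp(|1⟩) = 0:
new amp(|0⟩) = (0.40529)·a + (-0.914188i)·b = 0.4053
new amp(|1⟩) = (-0.914188i)·a + (0.40529)·b = -0.9142i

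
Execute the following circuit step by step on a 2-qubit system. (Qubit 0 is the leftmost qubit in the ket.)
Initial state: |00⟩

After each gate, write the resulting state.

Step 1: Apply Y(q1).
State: i|01⟩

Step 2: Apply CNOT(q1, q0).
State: i|11⟩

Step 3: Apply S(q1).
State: -|11⟩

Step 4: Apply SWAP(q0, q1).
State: -|11⟩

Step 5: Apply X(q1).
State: -|10⟩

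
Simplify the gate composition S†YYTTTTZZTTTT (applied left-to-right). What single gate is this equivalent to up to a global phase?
S†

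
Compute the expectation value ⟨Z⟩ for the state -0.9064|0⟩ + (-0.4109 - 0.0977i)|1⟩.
0.6432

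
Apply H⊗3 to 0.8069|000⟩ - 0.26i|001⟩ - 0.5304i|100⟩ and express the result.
(0.2853 - 0.2794i)|000⟩ + (0.2853 - 0.0956i)|001⟩ + (0.2853 - 0.2794i)|010⟩ + (0.2853 - 0.0956i)|011⟩ + (0.2853 + 0.0956i)|100⟩ + (0.2853 + 0.2794i)|101⟩ + (0.2853 + 0.0956i)|110⟩ + (0.2853 + 0.2794i)|111⟩

H⊗3 gives amp(|y⟩) = (1/2√2) Σ_x (−1)^(x·y) amp(|x⟩), where x·y is the number of positions in which both x and y have a 1.
|000⟩: (0.8069 - 0.26i - 0.5304i)/(2√2) = (0.2853 - 0.2794i)
|001⟩: (0.8069 + 0.26i - 0.5304i)/(2√2) = (0.2853 - 0.0956i)
|010⟩: (0.8069 - 0.26i - 0.5304i)/(2√2) = (0.2853 - 0.2794i)
|011⟩: (0.8069 + 0.26i - 0.5304i)/(2√2) = (0.2853 - 0.0956i)
|100⟩: (0.8069 - 0.26i + 0.5304i)/(2√2) = (0.2853 + 0.0956i)
|101⟩: (0.8069 + 0.26i + 0.5304i)/(2√2) = (0.2853 + 0.2794i)
|110⟩: (0.8069 - 0.26i + 0.5304i)/(2√2) = (0.2853 + 0.0956i)
|111⟩: (0.8069 + 0.26i + 0.5304i)/(2√2) = (0.2853 + 0.2794i)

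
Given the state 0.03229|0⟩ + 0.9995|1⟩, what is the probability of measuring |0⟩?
0.001043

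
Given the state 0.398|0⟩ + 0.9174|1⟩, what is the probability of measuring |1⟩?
0.8416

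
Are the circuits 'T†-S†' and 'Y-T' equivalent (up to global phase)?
No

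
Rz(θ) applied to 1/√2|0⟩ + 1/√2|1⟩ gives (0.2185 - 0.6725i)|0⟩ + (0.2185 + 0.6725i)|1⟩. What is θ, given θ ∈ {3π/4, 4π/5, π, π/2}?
4π/5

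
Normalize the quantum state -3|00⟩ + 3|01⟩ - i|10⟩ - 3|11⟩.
-0.5669|00⟩ + 0.5669|01⟩ - 0.189i|10⟩ - 0.5669|11⟩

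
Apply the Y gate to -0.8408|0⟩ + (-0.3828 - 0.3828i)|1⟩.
(-0.3828 + 0.3828i)|0⟩ - 0.8408i|1⟩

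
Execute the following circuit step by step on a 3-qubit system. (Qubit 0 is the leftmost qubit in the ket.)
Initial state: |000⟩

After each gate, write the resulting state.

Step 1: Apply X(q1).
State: |010⟩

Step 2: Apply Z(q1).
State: -|010⟩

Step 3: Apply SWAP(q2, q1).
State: -|001⟩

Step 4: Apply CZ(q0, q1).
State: -|001⟩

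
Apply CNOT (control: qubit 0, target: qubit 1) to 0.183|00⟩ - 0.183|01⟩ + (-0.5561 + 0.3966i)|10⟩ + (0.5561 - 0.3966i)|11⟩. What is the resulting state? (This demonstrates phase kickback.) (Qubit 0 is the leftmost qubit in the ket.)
0.183|00⟩ - 0.183|01⟩ + (0.5561 - 0.3966i)|10⟩ + (-0.5561 + 0.3966i)|11⟩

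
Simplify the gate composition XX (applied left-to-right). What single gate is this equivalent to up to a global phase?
I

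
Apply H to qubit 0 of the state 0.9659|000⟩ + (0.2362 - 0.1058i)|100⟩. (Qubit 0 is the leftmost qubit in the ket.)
(0.85 - 0.07481i)|000⟩ + (0.516 + 0.07481i)|100⟩

H on qubit 0 mixes each pair of kets that differ only in qubit 0: amplitudes (a, b) of (|…0…⟩, |…1…⟩) become ((a + b)/√2, (a − b)/√2). Kets absent from the input have amplitude 0.
(|000⟩, |100⟩): (a, b) = (0.9659, (0.2362 - 0.1058i)) → ((0.85 - 0.07481i), (0.516 + 0.07481i))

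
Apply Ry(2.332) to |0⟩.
0.3938|0⟩ + 0.9192|1⟩

Ry(2.332) = [[cos(θ/2), −sin(θ/2)], [sin(θ/2), cos(θ/2)]]; θ = 2.332, cos(θ/2) ≈ 0.393832, sin(θ/2) ≈ 0.919183.
With a = amp(|0⟩) = 1 and b = amp(|1⟩) = 0:
new amp(|0⟩) = (0.393832)·a + (-0.919183)·b = 0.3938
new amp(|1⟩) = (0.919183)·a + (0.393832)·b = 0.9192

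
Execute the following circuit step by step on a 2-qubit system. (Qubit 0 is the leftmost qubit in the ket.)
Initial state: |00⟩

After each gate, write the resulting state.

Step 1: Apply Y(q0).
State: i|10⟩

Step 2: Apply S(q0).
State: -|10⟩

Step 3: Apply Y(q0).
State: i|00⟩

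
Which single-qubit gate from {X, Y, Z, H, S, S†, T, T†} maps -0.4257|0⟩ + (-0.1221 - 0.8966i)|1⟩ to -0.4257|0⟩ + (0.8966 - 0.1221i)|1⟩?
S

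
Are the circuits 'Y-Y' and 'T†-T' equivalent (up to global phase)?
Yes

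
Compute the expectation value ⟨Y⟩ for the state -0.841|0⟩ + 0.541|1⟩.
0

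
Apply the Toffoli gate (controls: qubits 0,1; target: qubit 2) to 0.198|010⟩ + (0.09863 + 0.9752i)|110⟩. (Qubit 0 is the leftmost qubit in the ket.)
0.198|010⟩ + (0.09863 + 0.9752i)|111⟩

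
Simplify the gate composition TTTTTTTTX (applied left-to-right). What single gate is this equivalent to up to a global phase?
X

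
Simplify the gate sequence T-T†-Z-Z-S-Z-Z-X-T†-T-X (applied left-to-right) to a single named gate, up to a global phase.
S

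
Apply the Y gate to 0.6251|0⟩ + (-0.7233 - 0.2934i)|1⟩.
(-0.2934 + 0.7233i)|0⟩ + 0.6251i|1⟩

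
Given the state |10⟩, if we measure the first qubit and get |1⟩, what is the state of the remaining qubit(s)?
|0⟩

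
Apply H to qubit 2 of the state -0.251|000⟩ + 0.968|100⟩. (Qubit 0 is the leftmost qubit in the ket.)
-0.1775|000⟩ - 0.1775|001⟩ + 0.6845|100⟩ + 0.6845|101⟩

H on qubit 2 mixes each pair of kets that differ only in qubit 2: amplitudes (a, b) of (|…0…⟩, |…1…⟩) become ((a + b)/√2, (a − b)/√2). Kets absent from the input have amplitude 0.
(|000⟩, |001⟩): (a, b) = (-0.251, 0) → (-0.1775, -0.1775)
(|100⟩, |101⟩): (a, b) = (0.968, 0) → (0.6845, 0.6845)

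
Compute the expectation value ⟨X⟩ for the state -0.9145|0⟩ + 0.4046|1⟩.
-0.74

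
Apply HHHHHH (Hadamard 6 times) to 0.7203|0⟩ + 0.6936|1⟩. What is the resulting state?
0.7203|0⟩ + 0.6936|1⟩

H² = I, so an even number of Hadamards cancels: H^6 = I and the state is unchanged.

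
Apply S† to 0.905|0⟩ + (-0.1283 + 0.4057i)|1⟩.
0.905|0⟩ + (0.4057 + 0.1283i)|1⟩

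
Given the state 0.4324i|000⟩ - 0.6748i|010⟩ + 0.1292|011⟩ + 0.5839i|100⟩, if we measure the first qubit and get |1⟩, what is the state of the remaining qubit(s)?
i|00⟩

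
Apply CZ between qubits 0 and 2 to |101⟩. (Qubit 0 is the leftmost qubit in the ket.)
-|101⟩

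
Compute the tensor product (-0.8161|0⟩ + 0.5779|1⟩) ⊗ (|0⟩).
-0.8161|00⟩ + 0.5779|10⟩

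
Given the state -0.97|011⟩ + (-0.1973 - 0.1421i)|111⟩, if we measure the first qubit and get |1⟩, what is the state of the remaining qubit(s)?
(-0.8114 - 0.5844i)|11⟩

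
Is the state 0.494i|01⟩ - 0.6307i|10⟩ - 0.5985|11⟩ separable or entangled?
Entangled

Writing the state as a|00⟩ + b|01⟩ + c|10⟩ + d|11⟩, it is a product state iff ad − bc = 0.
Here (a, b, c, d) = (0, 0.494i, -0.6307i, -0.5985): ad − bc = (0)(-0.5985) − (0.494i)(-0.6307i) = -0.3116 ≠ 0, so the state is entangled.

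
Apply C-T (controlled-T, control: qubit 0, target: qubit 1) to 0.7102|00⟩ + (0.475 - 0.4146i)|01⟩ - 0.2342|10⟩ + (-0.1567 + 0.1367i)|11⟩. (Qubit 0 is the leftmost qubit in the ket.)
0.7102|00⟩ + (0.475 - 0.4146i)|01⟩ - 0.2342|10⟩ + (-0.2075 - 0.01414i)|11⟩

C-T leaves the control-|0⟩ kets |00⟩, |01⟩ unchanged and applies T to qubit 1 on the control-|1⟩ pair (|10⟩, |11⟩).
T = [[1, 0], [0, (1/√2 + (1/√2)i)]].
With a = amp(|10⟩) = -0.2342 and b = amp(|11⟩) = (-0.1567 + 0.1367i):
new amp(|10⟩) = (1)·a = -0.2342
new amp(|11⟩) = (1/√2 + (1/√2)i)·b = (-0.2075 - 0.01414i)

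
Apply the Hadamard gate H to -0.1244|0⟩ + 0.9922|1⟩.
0.6136|0⟩ - 0.7896|1⟩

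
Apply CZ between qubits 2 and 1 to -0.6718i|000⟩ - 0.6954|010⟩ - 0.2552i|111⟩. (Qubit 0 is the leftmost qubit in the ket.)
-0.6718i|000⟩ - 0.6954|010⟩ + 0.2552i|111⟩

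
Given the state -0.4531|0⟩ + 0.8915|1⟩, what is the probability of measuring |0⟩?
0.2053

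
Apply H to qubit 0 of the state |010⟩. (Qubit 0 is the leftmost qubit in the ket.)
1/√2|010⟩ + 1/√2|110⟩

H on qubit 0 mixes each pair of kets that differ only in qubit 0: amplitudes (a, b) of (|…0…⟩, |…1…⟩) become ((a + b)/√2, (a − b)/√2). Kets absent from the input have amplitude 0.
(|010⟩, |110⟩): (a, b) = (1, 0) → (1/√2, 1/√2)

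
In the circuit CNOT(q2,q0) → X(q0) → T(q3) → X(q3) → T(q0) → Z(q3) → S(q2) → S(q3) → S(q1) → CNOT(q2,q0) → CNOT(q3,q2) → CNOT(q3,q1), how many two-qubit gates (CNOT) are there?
4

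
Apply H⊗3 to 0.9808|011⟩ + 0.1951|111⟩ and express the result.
0.4157|000⟩ - 0.4157|001⟩ - 0.4157|010⟩ + 0.4157|011⟩ + 0.2778|100⟩ - 0.2778|101⟩ - 0.2778|110⟩ + 0.2778|111⟩

H⊗3 gives amp(|y⟩) = (1/2√2) Σ_x (−1)^(x·y) amp(|x⟩), where x·y is the number of positions in which both x and y have a 1.
|000⟩: (0.9808 + 0.1951)/(2√2) = 0.4157
|001⟩: (-0.9808 - 0.1951)/(2√2) = -0.4157
|010⟩: (-0.9808 - 0.1951)/(2√2) = -0.4157
|011⟩: (0.9808 + 0.1951)/(2√2) = 0.4157
|100⟩: (0.9808 - 0.1951)/(2√2) = 0.2778
|101⟩: (-0.9808 + 0.1951)/(2√2) = -0.2778
|110⟩: (-0.9808 + 0.1951)/(2√2) = -0.2778
|111⟩: (0.9808 - 0.1951)/(2√2) = 0.2778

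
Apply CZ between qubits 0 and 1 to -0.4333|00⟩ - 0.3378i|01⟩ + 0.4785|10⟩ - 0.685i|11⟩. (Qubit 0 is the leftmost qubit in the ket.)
-0.4333|00⟩ - 0.3378i|01⟩ + 0.4785|10⟩ + 0.685i|11⟩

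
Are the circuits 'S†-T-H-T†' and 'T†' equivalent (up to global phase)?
No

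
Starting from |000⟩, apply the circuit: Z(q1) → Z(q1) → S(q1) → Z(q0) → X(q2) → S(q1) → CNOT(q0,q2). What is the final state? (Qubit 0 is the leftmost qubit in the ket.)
|001⟩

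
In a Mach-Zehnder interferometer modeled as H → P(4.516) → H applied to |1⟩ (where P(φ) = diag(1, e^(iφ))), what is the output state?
(0.5976 + 0.4904i)|0⟩ + (0.4024 - 0.4904i)|1⟩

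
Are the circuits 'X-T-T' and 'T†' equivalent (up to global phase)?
No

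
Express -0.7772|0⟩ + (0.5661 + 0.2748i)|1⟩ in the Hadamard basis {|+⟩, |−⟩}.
(-0.1493 + 0.1943i)|+⟩ + (-0.9499 - 0.1943i)|−⟩

With |ψ⟩ = α|0⟩ + β|1⟩, the Hadamard-basis coefficients are ⟨+|ψ⟩ = (α + β)/√2 and ⟨−|ψ⟩ = (α − β)/√2.
Here α = -0.7772, β = (0.5661 + 0.2748i): (α + β)/√2 = (-0.1493 + 0.1943i), (α − β)/√2 = (-0.9499 - 0.1943i).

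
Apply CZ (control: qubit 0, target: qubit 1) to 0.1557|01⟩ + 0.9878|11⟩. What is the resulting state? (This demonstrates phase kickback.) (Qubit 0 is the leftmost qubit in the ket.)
0.1557|01⟩ - 0.9878|11⟩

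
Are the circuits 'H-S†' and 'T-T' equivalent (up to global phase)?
No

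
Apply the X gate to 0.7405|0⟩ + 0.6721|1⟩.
0.6721|0⟩ + 0.7405|1⟩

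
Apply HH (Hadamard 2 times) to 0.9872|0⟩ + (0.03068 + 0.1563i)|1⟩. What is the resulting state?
0.9872|0⟩ + (0.03068 + 0.1563i)|1⟩

H² = I, so an even number of Hadamards cancels: H^2 = I and the state is unchanged.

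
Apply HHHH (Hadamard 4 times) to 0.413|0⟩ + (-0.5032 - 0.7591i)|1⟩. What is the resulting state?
0.413|0⟩ + (-0.5032 - 0.7591i)|1⟩

H² = I, so an even number of Hadamards cancels: H^4 = I and the state is unchanged.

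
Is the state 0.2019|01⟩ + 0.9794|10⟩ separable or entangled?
Entangled

Writing the state as a|00⟩ + b|01⟩ + c|10⟩ + d|11⟩, it is a product state iff ad − bc = 0.
Here (a, b, c, d) = (0, 0.2019, 0.9794, 0): ad − bc = (0)(0) − (0.2019)(0.9794) = -0.1977 ≠ 0, so the state is entangled.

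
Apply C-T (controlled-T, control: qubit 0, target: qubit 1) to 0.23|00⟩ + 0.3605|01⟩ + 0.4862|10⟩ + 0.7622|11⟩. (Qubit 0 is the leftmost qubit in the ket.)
0.23|00⟩ + 0.3605|01⟩ + 0.4862|10⟩ + (0.539 + 0.539i)|11⟩

C-T leaves the control-|0⟩ kets |00⟩, |01⟩ unchanged and applies T to qubit 1 on the control-|1⟩ pair (|10⟩, |11⟩).
T = [[1, 0], [0, (1/√2 + (1/√2)i)]].
With a = amp(|10⟩) = 0.4862 and b = amp(|11⟩) = 0.7622:
new amp(|10⟩) = (1)·a = 0.4862
new amp(|11⟩) = (1/√2 + (1/√2)i)·b = (0.539 + 0.539i)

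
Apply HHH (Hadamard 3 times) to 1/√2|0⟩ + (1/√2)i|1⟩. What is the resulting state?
(1/2 + (1/2)i)|0⟩ + (1/2 - (1/2)i)|1⟩

H² = I, so H^3 = H: a single Hadamard. With (a, b) = (1/√2, (1/√2)i), H gives ((a + b)/√2, (a − b)/√2) = ((1/2 + (1/2)i), (1/2 - (1/2)i)).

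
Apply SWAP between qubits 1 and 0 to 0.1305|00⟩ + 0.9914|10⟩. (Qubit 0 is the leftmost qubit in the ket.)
0.1305|00⟩ + 0.9914|01⟩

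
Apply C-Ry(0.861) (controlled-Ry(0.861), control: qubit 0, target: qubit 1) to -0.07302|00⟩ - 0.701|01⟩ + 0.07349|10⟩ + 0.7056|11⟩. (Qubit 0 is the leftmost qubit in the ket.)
-0.07302|00⟩ - 0.701|01⟩ - 0.2277|10⟩ + 0.6719|11⟩

C-Ry(0.861) leaves the control-|0⟩ kets |00⟩, |01⟩ unchanged and applies Ry(0.861) to qubit 1 on the control-|1⟩ pair (|10⟩, |11⟩).
Ry(0.861) = [[cos(θ/2), −sin(θ/2)], [sin(θ/2), cos(θ/2)]]; θ = 0.861, cos(θ/2) ≈ 0.908757, sin(θ/2) ≈ 0.417325.
With a = amp(|10⟩) = 0.07349 and b = amp(|11⟩) = 0.7056:
new amp(|10⟩) = (0.908757)·a + (-0.417325)·b = -0.2277
new amp(|11⟩) = (0.417325)·a + (0.908757)·b = 0.6719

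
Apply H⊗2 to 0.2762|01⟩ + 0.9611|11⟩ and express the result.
0.6187|00⟩ - 0.6187|01⟩ - 0.3425|10⟩ + 0.3425|11⟩

H⊗2 gives amp(|y⟩) = (1/2) Σ_x (−1)^(x·y) amp(|x⟩), where x·y is the number of positions in which both x and y have a 1.
|00⟩: (0.2762 + 0.9611)/2 = 0.6187
|01⟩: (-0.2762 - 0.9611)/2 = -0.6187
|10⟩: (0.2762 - 0.9611)/2 = -0.3425
|11⟩: (-0.2762 + 0.9611)/2 = 0.3425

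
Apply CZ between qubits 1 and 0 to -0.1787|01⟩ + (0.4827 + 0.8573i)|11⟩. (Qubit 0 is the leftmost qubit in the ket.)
-0.1787|01⟩ + (-0.4827 - 0.8573i)|11⟩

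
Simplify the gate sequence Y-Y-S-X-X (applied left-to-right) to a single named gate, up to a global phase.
S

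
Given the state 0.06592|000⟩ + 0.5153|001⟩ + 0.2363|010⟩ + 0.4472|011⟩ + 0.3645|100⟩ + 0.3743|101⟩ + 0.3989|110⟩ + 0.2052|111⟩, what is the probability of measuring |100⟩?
0.1329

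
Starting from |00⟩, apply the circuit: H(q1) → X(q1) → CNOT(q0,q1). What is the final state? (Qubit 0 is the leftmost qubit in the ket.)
1/√2|00⟩ + 1/√2|01⟩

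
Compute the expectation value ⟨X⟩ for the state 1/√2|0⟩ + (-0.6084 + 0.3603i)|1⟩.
-0.8604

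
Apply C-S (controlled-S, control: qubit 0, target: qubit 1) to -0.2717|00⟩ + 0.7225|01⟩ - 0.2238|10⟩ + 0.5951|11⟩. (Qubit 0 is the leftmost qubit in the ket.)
-0.2717|00⟩ + 0.7225|01⟩ - 0.2238|10⟩ + 0.5951i|11⟩

C-S leaves the control-|0⟩ kets |00⟩, |01⟩ unchanged and applies S to qubit 1 on the control-|1⟩ pair (|10⟩, |11⟩).
S = [[1, 0], [0, i]].
With a = amp(|10⟩) = -0.2238 and b = amp(|11⟩) = 0.5951:
new amp(|10⟩) = (1)·a = -0.2238
new amp(|11⟩) = (i)·b = 0.5951i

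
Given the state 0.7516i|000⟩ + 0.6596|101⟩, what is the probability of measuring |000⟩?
0.5649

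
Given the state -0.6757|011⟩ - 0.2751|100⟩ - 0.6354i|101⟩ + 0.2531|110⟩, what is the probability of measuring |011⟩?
0.4566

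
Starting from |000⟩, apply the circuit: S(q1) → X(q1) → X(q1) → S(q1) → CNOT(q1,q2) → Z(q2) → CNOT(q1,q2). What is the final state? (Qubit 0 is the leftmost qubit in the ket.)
|000⟩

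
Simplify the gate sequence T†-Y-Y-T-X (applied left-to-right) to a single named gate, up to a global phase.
X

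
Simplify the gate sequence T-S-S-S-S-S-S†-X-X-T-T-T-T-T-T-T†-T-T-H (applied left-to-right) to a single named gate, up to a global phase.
H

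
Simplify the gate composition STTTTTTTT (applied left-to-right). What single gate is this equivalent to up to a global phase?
S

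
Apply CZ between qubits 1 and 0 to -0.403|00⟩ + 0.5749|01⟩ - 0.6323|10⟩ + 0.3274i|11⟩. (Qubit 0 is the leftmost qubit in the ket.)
-0.403|00⟩ + 0.5749|01⟩ - 0.6323|10⟩ - 0.3274i|11⟩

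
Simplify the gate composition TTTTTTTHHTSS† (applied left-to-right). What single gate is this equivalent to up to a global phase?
I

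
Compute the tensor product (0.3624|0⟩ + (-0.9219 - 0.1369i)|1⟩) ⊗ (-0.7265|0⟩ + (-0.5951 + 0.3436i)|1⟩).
-0.2633|00⟩ + (-0.2157 + 0.1245i)|01⟩ + (0.6698 + 0.09946i)|10⟩ + (0.5957 - 0.2353i)|11⟩

amp(|b₁b₂…⟩) = product of the factor amplitudes for bits b₁, b₂, …; only kets whose every factor amplitude is nonzero survive.
|00⟩: (0.3624)(-0.7265) = -0.2633
|01⟩: (0.3624)(-0.5951 + 0.3436i) = (-0.2157 + 0.1245i)
|10⟩: (-0.9219 - 0.1369i)(-0.7265) = (0.6698 + 0.09946i)
|11⟩: (-0.9219 - 0.1369i)(-0.5951 + 0.3436i) = (0.5957 - 0.2353i)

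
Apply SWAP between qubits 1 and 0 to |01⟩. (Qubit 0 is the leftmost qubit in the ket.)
|10⟩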